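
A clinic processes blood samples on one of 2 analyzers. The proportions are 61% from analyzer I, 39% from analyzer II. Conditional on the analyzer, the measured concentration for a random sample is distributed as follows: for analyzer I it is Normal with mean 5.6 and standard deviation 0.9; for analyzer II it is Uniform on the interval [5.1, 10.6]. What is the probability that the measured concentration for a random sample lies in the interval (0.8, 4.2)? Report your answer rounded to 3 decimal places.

0.037

Conditional on each analyzer, P(0.8 < X < 4.2): I: 0.0599069; II: 0.
By total probability, P(0.8 < X < 4.2) = 0.61·0.0599069 + 0.39·0 = 0.0365432.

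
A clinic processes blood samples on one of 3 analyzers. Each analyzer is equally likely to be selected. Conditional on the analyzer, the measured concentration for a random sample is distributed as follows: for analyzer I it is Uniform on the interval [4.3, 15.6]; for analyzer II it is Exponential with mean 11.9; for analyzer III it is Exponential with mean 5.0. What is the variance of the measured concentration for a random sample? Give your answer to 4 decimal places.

67.5186

Per component, I: μ=9.95, E[X²]=109.643; II: μ=11.9, E[X²]=283.22; III: μ=5, E[X²]=50.
E[X] = 0.333333·9.95 + 0.333333·11.9 + 0.333333·5 = 8.95.
E[X²] = 0.333333·109.643 + 0.333333·283.22 + 0.333333·50 = 147.621.
Var(X) = E[X²] − (E[X])² = 147.621 − 80.1025 = 67.5186.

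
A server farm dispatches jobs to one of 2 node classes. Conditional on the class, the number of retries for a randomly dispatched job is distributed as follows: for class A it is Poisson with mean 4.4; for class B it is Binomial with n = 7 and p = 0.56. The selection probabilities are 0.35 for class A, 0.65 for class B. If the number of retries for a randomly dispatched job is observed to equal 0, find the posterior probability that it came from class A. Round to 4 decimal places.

Likelihoods P(X=0 | ·): A: 0.0122773; B: 0.00319278.
Posterior ∝ prior × likelihood. Numerator for A: 0.35·0.0122773 = 0.00429707.
Normalizing constant: 0.35·0.0122773 + 0.65·0.00319278 = 0.00637237.
P(A | observation) = 0.00429707 / 0.00637237 = 0.674328.

0.6743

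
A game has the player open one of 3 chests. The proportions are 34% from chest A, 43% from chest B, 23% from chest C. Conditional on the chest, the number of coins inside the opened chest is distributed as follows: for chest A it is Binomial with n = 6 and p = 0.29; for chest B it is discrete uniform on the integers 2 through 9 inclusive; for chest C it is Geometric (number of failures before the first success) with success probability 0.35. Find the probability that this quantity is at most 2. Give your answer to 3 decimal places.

0.480

Conditional on each chest, P(X ≤ 2): A: 0.762605; B: 0.125; C: 0.725375.
By total probability, P(X ≤ 2) = 0.34·0.762605 + 0.43·0.125 + 0.23·0.725375 = 0.479872.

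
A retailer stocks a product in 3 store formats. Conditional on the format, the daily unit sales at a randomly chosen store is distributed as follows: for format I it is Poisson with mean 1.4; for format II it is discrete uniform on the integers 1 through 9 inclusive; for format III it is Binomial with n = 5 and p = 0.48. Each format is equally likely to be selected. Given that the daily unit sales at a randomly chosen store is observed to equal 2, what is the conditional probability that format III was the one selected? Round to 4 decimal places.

0.4787

Likelihoods P(X=2 | ·): I: 0.241665; II: 0.111111; III: 0.323961.
Posterior ∝ prior × likelihood. Numerator for III: 0.333333·0.323961 = 0.107987.
Normalizing constant: 0.333333·0.241665 + 0.333333·0.111111 + 0.333333·0.323961 = 0.225579.
P(III | observation) = 0.107987 / 0.225579 = 0.47871.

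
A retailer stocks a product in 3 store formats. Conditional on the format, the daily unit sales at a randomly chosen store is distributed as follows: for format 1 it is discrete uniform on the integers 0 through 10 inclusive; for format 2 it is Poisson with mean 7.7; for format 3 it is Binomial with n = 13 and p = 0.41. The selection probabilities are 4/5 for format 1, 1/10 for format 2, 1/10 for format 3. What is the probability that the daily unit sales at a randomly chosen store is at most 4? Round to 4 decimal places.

Conditional on each format, P(X ≤ 4): 1: 0.454545; 2: 0.118145; 3: 0.32585.
By total probability, P(X ≤ 4) = 0.8·0.454545 + 0.1·0.118145 + 0.1·0.32585 = 0.408036.

0.4080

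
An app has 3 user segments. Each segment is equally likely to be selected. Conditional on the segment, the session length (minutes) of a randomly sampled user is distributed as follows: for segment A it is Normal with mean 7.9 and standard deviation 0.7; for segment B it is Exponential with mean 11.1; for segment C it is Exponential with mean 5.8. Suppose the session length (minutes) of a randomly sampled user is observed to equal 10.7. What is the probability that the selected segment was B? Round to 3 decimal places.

Likelihoods f(10.7 | ·): A: 0.000191186; B: 0.0343584; C: 0.0272504.
Posterior ∝ prior × likelihood. Numerator for B: 0.333333·0.0343584 = 0.0114528.
Normalizing constant: 0.333333·0.000191186 + 0.333333·0.0343584 + 0.333333·0.0272504 = 0.0206.
P(B | observation) = 0.0114528 / 0.0206 = 0.555961.

0.556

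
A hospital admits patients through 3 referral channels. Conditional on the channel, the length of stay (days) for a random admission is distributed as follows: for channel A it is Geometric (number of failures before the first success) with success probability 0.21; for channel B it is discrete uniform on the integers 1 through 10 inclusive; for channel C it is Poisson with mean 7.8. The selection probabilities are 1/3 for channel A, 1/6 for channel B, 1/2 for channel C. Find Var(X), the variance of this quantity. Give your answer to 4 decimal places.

14.5726

Per component, A: μ=3.7619, E[X²]=32.0658; B: μ=5.5, E[X²]=38.5; C: μ=7.8, E[X²]=68.64.
E[X] = 0.333333·3.7619 + 0.166667·5.5 + 0.5·7.8 = 6.07063.
E[X²] = 0.333333·32.0658 + 0.166667·38.5 + 0.5·68.64 = 51.4253.
Var(X) = E[X²] − (E[X])² = 51.4253 − 36.8526 = 14.5726.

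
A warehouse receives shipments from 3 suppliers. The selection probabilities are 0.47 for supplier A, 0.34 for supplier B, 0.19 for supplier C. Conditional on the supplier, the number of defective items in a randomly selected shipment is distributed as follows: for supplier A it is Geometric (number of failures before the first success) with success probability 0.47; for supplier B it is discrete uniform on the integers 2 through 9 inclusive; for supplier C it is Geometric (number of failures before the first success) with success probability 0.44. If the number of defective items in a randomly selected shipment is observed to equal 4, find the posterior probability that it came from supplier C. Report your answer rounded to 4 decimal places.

0.1206

Likelihoods P(X=4 | ·): A: 0.0370853; B: 0.125; C: 0.0432718.
Posterior ∝ prior × likelihood. Numerator for C: 0.19·0.0432718 = 0.00822164.
Normalizing constant: 0.47·0.0370853 + 0.34·0.125 + 0.19·0.0432718 = 0.0681517.
P(C | observation) = 0.00822164 / 0.0681517 = 0.120637.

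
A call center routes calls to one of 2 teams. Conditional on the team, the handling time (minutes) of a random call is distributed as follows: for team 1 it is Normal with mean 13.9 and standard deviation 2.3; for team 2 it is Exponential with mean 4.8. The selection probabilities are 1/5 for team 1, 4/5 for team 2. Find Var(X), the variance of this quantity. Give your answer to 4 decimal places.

Per component, 1: μ=13.9, E[X²]=198.5; 2: μ=4.8, E[X²]=46.08.
E[X] = 0.2·13.9 + 0.8·4.8 = 6.62.
E[X²] = 0.2·198.5 + 0.8·46.08 = 76.564.
Var(X) = E[X²] − (E[X])² = 76.564 − 43.8244 = 32.7396.

32.7396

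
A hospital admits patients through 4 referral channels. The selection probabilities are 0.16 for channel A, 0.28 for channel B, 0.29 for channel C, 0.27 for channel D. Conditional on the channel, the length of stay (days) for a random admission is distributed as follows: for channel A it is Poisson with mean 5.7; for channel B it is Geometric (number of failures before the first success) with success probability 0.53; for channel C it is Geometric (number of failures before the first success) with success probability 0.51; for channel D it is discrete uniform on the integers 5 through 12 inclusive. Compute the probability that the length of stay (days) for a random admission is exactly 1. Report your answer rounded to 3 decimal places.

0.145

Conditional on each channel, P(X = 1): A: 0.019072; B: 0.2491; C: 0.2499; D: 0.
By total probability, P(X = 1) = 0.16·0.019072 + 0.28·0.2491 + 0.29·0.2499 + 0.27·0 = 0.145271.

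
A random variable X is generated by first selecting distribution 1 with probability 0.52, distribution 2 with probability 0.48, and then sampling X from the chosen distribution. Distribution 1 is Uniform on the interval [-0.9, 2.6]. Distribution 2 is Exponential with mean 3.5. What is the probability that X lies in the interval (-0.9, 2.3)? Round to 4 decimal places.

0.7066

Conditional on each component, P(-0.9 < X < 2.3): 1: 0.914286; 2: 0.48167.
By total probability, P(-0.9 < X < 2.3) = 0.52·0.914286 + 0.48·0.48167 = 0.70663.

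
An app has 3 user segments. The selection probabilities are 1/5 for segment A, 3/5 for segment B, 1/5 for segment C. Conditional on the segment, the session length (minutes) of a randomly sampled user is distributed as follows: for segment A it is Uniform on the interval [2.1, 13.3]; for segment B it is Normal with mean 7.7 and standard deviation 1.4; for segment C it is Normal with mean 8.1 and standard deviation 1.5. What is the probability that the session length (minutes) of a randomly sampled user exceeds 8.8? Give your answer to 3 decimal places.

0.274

Conditional on each segment, P(X > 8.8): A: 0.401786; B: 0.216017; C: 0.320369.
By total probability, P(X > 8.8) = 0.2·0.401786 + 0.6·0.216017 + 0.2·0.320369 = 0.274041.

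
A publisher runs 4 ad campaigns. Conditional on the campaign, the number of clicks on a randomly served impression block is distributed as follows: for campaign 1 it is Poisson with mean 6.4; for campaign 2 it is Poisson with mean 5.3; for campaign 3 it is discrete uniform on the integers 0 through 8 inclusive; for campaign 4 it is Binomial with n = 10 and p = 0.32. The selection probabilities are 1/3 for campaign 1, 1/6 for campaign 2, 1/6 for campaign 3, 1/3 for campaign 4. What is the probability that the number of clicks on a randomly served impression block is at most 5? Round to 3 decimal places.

0.645

Conditional on each campaign, P(X ≤ 5): 1: 0.383744; 2: 0.563473; 3: 0.666667; 4: 0.936285.
By total probability, P(X ≤ 5) = 0.333333·0.383744 + 0.166667·0.563473 + 0.166667·0.666667 + 0.333333·0.936285 = 0.645033.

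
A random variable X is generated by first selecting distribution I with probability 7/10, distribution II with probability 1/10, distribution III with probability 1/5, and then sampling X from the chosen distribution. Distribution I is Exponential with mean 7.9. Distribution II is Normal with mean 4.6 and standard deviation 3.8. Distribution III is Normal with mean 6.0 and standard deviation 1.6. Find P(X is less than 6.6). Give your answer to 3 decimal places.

Conditional on each component, P(X < 6.6): I: 0.566318; II: 0.700666; III: 0.64617.
By total probability, P(X < 6.6) = 0.7·0.566318 + 0.1·0.700666 + 0.2·0.64617 = 0.595723.

0.596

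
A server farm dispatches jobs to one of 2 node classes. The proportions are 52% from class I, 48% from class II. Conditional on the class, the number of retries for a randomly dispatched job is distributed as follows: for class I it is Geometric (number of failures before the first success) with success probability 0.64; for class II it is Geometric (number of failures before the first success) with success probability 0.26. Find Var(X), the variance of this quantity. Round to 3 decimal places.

Per component, I: μ=0.5625, E[X²]=1.19531; II: μ=2.84615, E[X²]=19.0473.
E[X] = 0.52·0.5625 + 0.48·2.84615 = 1.65865.
E[X²] = 0.52·1.19531 + 0.48·19.0473 = 9.76428.
Var(X) = E[X²] − (E[X])² = 9.76428 − 2.75113 = 7.01315.

7.013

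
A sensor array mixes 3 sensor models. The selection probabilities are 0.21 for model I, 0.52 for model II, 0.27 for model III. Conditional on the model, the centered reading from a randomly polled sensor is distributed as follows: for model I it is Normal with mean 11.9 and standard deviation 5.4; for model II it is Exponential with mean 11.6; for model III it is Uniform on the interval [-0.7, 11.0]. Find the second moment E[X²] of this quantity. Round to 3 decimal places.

For each component E[X²] = Var + (mean)², giving I: 170.77; II: 269.12; III: 37.93.
Overall E[X²] = 0.21·170.77 + 0.52·269.12 + 0.27·37.93 = 186.045.

186.045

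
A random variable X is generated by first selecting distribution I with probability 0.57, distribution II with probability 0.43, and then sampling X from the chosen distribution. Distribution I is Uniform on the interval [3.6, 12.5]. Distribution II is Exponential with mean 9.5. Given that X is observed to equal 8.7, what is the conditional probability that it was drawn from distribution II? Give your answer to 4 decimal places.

Likelihoods f(8.7 | ·): I: 0.11236; II: 0.0421264.
Posterior ∝ prior × likelihood. Numerator for II: 0.43·0.0421264 = 0.0181143.
Normalizing constant: 0.57·0.11236 + 0.43·0.0421264 = 0.0821593.
P(II | observation) = 0.0181143 / 0.0821593 = 0.220478.

0.2205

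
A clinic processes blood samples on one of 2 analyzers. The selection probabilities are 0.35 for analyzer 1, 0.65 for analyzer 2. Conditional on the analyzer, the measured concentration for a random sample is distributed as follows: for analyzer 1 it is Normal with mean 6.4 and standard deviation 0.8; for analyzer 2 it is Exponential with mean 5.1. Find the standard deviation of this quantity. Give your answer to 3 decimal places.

4.185

Per component, 1: μ=6.4, E[X²]=41.6; 2: μ=5.1, E[X²]=52.02.
E[X] = 0.35·6.4 + 0.65·5.1 = 5.555.
E[X²] = 0.35·41.6 + 0.65·52.02 = 48.373.
Var(X) = E[X²] − (E[X])² = 48.373 − 30.858 = 17.515.
SD(X) = √17.515 = 4.18509.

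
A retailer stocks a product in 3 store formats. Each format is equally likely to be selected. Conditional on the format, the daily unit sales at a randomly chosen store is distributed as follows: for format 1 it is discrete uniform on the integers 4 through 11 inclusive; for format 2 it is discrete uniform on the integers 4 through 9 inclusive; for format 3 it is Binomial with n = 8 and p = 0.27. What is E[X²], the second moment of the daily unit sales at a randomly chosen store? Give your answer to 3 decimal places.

37.636

For each component E[X²] = Var + (mean)², giving 1: 61.5; 2: 45.1667; 3: 6.2424.
Overall E[X²] = 0.333333·61.5 + 0.333333·45.1667 + 0.333333·6.2424 = 37.6364.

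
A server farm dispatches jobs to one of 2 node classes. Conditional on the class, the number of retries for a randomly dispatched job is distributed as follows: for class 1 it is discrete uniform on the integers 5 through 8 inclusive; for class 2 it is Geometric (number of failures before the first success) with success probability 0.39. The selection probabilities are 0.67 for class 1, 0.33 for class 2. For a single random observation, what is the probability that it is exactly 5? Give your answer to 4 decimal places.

0.1784

Conditional on each class, P(X = 5): 1: 0.25; 2: 0.0329393.
By total probability, P(X = 5) = 0.67·0.25 + 0.33·0.0329393 = 0.17837.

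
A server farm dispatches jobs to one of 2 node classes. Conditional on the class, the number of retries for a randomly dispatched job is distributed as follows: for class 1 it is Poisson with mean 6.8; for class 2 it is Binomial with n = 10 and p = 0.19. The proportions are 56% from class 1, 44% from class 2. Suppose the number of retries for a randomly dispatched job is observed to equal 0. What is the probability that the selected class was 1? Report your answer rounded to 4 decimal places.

Likelihoods P(X=0 | ·): 1: 0.00111378; 2: 0.121577.
Posterior ∝ prior × likelihood. Numerator for 1: 0.56·0.00111378 = 0.000623714.
Normalizing constant: 0.56·0.00111378 + 0.44·0.121577 = 0.0541174.
P(1 | observation) = 0.000623714 / 0.0541174 = 0.0115252.

0.0115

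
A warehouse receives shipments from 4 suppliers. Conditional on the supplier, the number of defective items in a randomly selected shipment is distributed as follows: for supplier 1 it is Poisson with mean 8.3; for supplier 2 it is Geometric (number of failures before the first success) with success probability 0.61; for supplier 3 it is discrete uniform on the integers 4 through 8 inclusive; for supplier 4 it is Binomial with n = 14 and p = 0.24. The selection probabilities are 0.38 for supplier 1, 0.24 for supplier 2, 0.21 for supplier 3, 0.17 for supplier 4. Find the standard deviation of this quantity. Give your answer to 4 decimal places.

Per component, 1: μ=8.3, E[X²]=77.19; 2: μ=0.639344, E[X²]=1.45687; 3: μ=6, E[X²]=38; 4: μ=3.36, E[X²]=13.8432.
E[X] = 0.38·8.3 + 0.24·0.639344 + 0.21·6 + 0.17·3.36 = 5.13864.
E[X²] = 0.38·77.19 + 0.24·1.45687 + 0.21·38 + 0.17·13.8432 = 40.0152.
Var(X) = E[X²] − (E[X])² = 40.0152 − 26.4056 = 13.6095.
SD(X) = √13.6095 = 3.68911.

3.6891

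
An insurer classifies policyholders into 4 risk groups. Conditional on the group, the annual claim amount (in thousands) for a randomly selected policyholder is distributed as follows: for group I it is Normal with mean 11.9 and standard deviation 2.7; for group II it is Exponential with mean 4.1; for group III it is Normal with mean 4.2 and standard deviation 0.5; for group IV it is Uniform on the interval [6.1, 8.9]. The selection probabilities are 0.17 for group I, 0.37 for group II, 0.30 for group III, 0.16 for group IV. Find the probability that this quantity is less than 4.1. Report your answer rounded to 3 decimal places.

0.360

Conditional on each group, P(X < 4.1): I: 0.00193303; II: 0.632121; III: 0.42074; IV: 0.
By total probability, P(X < 4.1) = 0.17·0.00193303 + 0.37·0.632121 + 0.3·0.42074 + 0.16·0 = 0.360435.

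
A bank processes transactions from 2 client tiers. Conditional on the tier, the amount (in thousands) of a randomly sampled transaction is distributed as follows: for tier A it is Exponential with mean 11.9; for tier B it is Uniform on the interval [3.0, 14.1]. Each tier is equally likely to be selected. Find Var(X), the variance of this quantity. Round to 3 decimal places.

78.744

Per component, A: μ=11.9, E[X²]=283.22; B: μ=8.55, E[X²]=83.37.
E[X] = 0.5·11.9 + 0.5·8.55 = 10.225.
E[X²] = 0.5·283.22 + 0.5·83.37 = 183.295.
Var(X) = E[X²] − (E[X])² = 183.295 − 104.551 = 78.7444.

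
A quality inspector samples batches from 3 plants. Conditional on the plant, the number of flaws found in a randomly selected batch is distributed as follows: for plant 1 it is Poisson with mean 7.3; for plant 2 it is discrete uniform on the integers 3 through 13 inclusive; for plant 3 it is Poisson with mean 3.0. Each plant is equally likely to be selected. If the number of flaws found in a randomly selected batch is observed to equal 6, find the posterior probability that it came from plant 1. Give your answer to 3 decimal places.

Likelihoods P(X=6 | ·): 1: 0.141989; 2: 0.0909091; 3: 0.0504094.
Posterior ∝ prior × likelihood. Numerator for 1: 0.333333·0.141989 = 0.0473297.
Normalizing constant: 0.333333·0.141989 + 0.333333·0.0909091 + 0.333333·0.0504094 = 0.0944359.
P(1 | observation) = 0.0473297 / 0.0944359 = 0.501183.

0.501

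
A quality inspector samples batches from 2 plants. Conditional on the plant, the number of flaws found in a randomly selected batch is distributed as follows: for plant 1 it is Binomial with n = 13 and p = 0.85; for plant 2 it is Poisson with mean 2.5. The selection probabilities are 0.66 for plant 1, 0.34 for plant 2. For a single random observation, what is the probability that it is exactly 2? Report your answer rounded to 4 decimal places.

0.0872

Conditional on each plant, P(X = 2): 1: 4.87457e-08; 2: 0.256516.
By total probability, P(X = 2) = 0.66·4.87457e-08 + 0.34·0.256516 = 0.0872153.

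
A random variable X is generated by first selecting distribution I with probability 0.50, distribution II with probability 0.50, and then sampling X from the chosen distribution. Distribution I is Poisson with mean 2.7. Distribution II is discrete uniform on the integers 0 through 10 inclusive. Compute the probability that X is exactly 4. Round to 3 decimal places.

Conditional on each component, P(X = 4): I: 0.148816; II: 0.0909091.
By total probability, P(X = 4) = 0.5·0.148816 + 0.5·0.0909091 = 0.119862.

0.120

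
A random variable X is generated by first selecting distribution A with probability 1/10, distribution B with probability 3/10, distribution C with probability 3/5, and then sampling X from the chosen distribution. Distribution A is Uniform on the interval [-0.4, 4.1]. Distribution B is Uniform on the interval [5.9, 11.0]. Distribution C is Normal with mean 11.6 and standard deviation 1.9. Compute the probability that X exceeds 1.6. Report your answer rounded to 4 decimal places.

Conditional on each component, P(X > 1.6): A: 0.555556; B: 1; C: 1.
By total probability, P(X > 1.6) = 0.1·0.555556 + 0.3·1 + 0.6·1 = 0.955556.

0.9556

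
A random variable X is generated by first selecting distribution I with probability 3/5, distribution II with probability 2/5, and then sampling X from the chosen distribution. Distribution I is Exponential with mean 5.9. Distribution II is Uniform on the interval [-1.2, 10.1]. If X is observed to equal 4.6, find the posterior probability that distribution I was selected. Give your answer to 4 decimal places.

0.5685

Likelihoods f(4.6 | ·): I: 0.0777223; II: 0.0884956.
Posterior ∝ prior × likelihood. Numerator for I: 0.6·0.0777223 = 0.0466334.
Normalizing constant: 0.6·0.0777223 + 0.4·0.0884956 = 0.0820316.
P(I | observation) = 0.0466334 / 0.0820316 = 0.568481.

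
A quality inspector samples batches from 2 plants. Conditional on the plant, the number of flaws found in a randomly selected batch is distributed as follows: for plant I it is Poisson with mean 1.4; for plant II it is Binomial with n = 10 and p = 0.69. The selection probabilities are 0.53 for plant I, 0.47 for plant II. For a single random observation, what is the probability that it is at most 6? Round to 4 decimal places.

0.7070

Conditional on each plant, P(X ≤ 6): I: 0.999378; II: 0.377243.
By total probability, P(X ≤ 6) = 0.53·0.999378 + 0.47·0.377243 = 0.706975.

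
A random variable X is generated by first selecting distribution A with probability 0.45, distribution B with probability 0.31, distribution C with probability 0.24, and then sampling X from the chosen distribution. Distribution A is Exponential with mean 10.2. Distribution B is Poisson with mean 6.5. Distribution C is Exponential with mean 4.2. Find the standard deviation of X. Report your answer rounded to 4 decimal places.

7.6979

Per component, A: μ=10.2, E[X²]=208.08; B: μ=6.5, E[X²]=48.75; C: μ=4.2, E[X²]=35.28.
E[X] = 0.45·10.2 + 0.31·6.5 + 0.24·4.2 = 7.613.
E[X²] = 0.45·208.08 + 0.31·48.75 + 0.24·35.28 = 117.216.
Var(X) = E[X²] − (E[X])² = 117.216 − 57.9578 = 59.2579.
SD(X) = √59.2579 = 7.69792.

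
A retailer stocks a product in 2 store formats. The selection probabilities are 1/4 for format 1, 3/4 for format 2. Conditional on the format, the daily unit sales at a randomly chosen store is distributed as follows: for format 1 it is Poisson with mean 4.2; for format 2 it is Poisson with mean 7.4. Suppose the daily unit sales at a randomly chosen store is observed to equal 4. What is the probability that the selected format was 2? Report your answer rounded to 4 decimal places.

Likelihoods P(X=4 | ·): 1: 0.194424; 2: 0.0763724.
Posterior ∝ prior × likelihood. Numerator for 2: 0.75·0.0763724 = 0.0572793.
Normalizing constant: 0.25·0.194424 + 0.75·0.0763724 = 0.105885.
P(2 | observation) = 0.0572793 / 0.105885 = 0.540957.

0.5410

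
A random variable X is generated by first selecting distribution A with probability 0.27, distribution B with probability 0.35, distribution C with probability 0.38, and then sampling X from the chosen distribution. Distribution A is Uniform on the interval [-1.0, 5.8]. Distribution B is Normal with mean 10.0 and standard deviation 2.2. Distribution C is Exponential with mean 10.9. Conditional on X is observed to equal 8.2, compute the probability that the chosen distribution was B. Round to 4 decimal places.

Likelihoods f(8.2 | ·): A: 0; B: 0.129755; C: 0.0432371.
Posterior ∝ prior × likelihood. Numerator for B: 0.35·0.129755 = 0.0454143.
Normalizing constant: 0.27·0 + 0.35·0.129755 + 0.38·0.0432371 = 0.0618444.
P(B | observation) = 0.0454143 / 0.0618444 = 0.734332.

0.7343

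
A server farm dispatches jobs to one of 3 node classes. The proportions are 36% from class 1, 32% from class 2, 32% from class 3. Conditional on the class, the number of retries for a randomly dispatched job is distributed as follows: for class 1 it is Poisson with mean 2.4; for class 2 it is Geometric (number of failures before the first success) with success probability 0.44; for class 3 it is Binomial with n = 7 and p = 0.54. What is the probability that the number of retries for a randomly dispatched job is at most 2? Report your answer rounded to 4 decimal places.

Conditional on each class, P(X ≤ 2): 1: 0.569709; 2: 0.824384; 3: 0.166295.
By total probability, P(X ≤ 2) = 0.36·0.569709 + 0.32·0.824384 + 0.32·0.166295 = 0.522112.

0.5221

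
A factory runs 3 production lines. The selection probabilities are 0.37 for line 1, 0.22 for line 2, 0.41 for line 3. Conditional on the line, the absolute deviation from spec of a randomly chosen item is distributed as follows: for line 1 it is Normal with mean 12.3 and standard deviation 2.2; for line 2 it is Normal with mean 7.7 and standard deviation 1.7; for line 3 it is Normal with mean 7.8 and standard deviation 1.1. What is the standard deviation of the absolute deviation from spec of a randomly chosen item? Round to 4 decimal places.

Per component, 1: μ=12.3, E[X²]=156.13; 2: μ=7.7, E[X²]=62.18; 3: μ=7.8, E[X²]=62.05.
E[X] = 0.37·12.3 + 0.22·7.7 + 0.41·7.8 = 9.443.
E[X²] = 0.37·156.13 + 0.22·62.18 + 0.41·62.05 = 96.8882.
Var(X) = E[X²] − (E[X])² = 96.8882 − 89.1702 = 7.71795.
SD(X) = √7.71795 = 2.77812.

2.7781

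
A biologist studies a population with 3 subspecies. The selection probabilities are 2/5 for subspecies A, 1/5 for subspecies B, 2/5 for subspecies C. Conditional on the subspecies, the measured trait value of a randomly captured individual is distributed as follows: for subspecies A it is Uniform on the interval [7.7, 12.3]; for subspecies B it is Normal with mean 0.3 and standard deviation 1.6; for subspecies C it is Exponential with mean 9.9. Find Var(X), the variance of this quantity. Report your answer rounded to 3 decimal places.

Per component, A: μ=10, E[X²]=101.763; B: μ=0.3, E[X²]=2.65; C: μ=9.9, E[X²]=196.02.
E[X] = 0.4·10 + 0.2·0.3 + 0.4·9.9 = 8.02.
E[X²] = 0.4·101.763 + 0.2·2.65 + 0.4·196.02 = 119.643.
Var(X) = E[X²] − (E[X])² = 119.643 − 64.3204 = 55.3229.

55.323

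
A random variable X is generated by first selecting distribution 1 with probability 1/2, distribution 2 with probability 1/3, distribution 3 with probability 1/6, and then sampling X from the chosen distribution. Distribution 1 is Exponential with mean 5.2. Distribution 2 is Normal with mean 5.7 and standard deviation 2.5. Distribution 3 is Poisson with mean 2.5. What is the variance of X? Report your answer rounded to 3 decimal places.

17.238

Per component, 1: μ=5.2, E[X²]=54.08; 2: μ=5.7, E[X²]=38.74; 3: μ=2.5, E[X²]=8.75.
E[X] = 0.5·5.2 + 0.333333·5.7 + 0.166667·2.5 = 4.91667.
E[X²] = 0.5·54.08 + 0.333333·38.74 + 0.166667·8.75 = 41.4117.
Var(X) = E[X²] − (E[X])² = 41.4117 − 24.1736 = 17.2381.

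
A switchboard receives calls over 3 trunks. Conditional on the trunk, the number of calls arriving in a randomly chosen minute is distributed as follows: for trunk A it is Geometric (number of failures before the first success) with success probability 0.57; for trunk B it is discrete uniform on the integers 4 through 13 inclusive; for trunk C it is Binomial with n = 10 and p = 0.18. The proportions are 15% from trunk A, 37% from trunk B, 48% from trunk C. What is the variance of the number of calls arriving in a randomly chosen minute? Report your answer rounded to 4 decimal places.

15.3404

Per component, A: μ=0.754386, E[X²]=1.89258; B: μ=8.5, E[X²]=80.5; C: μ=1.8, E[X²]=4.716.
E[X] = 0.15·0.754386 + 0.37·8.5 + 0.48·1.8 = 4.12216.
E[X²] = 0.15·1.89258 + 0.37·80.5 + 0.48·4.716 = 32.3326.
Var(X) = E[X²] − (E[X])² = 32.3326 − 16.9922 = 15.3404.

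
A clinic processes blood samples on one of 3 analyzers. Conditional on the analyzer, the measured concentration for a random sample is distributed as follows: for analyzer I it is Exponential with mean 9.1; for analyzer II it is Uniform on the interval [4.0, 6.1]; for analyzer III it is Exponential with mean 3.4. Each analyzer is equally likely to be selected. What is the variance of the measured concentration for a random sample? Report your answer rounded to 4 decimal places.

Per component, I: μ=9.1, E[X²]=165.62; II: μ=5.05, E[X²]=25.87; III: μ=3.4, E[X²]=23.12.
E[X] = 0.333333·9.1 + 0.333333·5.05 + 0.333333·3.4 = 5.85.
E[X²] = 0.333333·165.62 + 0.333333·25.87 + 0.333333·23.12 = 71.5367.
Var(X) = E[X²] − (E[X])² = 71.5367 − 34.2225 = 37.3142.

37.3142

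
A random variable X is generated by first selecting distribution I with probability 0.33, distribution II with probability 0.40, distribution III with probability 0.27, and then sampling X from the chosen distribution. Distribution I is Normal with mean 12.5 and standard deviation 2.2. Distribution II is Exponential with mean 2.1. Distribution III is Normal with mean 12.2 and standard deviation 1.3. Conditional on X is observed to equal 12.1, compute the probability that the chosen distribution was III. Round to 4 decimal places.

0.5815

Likelihoods f(12.1 | ·): I: 0.178365; II: 0.00149767; III: 0.305972.
Posterior ∝ prior × likelihood. Numerator for III: 0.27·0.305972 = 0.0826125.
Normalizing constant: 0.33·0.178365 + 0.4·0.00149767 + 0.27·0.305972 = 0.142072.
P(III | observation) = 0.0826125 / 0.142072 = 0.581484.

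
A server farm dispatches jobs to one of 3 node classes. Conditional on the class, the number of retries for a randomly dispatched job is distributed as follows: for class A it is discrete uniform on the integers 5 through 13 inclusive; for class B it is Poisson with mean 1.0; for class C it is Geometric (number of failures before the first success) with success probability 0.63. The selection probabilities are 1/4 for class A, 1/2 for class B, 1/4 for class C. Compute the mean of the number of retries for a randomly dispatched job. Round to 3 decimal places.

Component means — A: 9; B: 1; C: 0.587302.
E[X] = 0.25·9 + 0.5·1 + 0.25·0.587302 = 2.89683.

2.897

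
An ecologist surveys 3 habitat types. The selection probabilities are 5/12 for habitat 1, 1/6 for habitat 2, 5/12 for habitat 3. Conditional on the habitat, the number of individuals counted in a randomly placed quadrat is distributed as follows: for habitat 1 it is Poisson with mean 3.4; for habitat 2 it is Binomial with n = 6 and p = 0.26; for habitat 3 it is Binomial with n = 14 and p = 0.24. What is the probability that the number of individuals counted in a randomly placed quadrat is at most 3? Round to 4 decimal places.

Conditional on each habitat, P(X ≤ 3): 1: 0.558357; 2: 0.95688; 3: 0.556768.
By total probability, P(X ≤ 3) = 0.416667·0.558357 + 0.166667·0.95688 + 0.416667·0.556768 = 0.624115.

0.6241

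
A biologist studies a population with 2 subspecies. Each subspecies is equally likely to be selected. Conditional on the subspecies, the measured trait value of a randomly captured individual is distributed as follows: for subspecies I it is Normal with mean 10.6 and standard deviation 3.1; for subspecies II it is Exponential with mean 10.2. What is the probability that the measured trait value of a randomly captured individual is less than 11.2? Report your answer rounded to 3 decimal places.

0.622

Conditional on each subspecies, P(X < 11.2): I: 0.576735; II: 0.666476.
By total probability, P(X < 11.2) = 0.5·0.576735 + 0.5·0.666476 = 0.621605.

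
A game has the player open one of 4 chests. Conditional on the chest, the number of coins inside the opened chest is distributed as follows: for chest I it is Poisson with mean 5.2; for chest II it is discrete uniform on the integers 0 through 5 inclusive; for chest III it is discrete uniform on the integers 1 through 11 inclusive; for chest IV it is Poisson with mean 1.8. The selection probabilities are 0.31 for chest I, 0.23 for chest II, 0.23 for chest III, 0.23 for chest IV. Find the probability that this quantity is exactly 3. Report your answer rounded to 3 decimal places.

Conditional on each chest, P(X = 3): I: 0.129279; II: 0.166667; III: 0.0909091; IV: 0.160671.
By total probability, P(X = 3) = 0.31·0.129279 + 0.23·0.166667 + 0.23·0.0909091 + 0.23·0.160671 = 0.136273.

0.136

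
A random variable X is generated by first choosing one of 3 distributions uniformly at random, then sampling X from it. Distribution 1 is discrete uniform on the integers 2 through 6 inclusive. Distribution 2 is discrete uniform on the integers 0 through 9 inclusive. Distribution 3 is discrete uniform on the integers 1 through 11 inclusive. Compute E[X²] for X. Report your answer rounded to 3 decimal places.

30.833

For each component E[X²] = Var + (mean)², giving 1: 18; 2: 28.5; 3: 46.
Overall E[X²] = 0.333333·18 + 0.333333·28.5 + 0.333333·46 = 30.8333.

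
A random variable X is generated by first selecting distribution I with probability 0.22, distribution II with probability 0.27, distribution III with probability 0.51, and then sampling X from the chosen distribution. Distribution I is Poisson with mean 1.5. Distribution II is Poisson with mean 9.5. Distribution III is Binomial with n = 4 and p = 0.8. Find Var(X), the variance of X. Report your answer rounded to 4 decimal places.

12.8126

Per component, I: μ=1.5, E[X²]=3.75; II: μ=9.5, E[X²]=99.75; III: μ=3.2, E[X²]=10.88.
E[X] = 0.22·1.5 + 0.27·9.5 + 0.51·3.2 = 4.527.
E[X²] = 0.22·3.75 + 0.27·99.75 + 0.51·10.88 = 33.3063.
Var(X) = E[X²] − (E[X])² = 33.3063 − 20.4937 = 12.8126.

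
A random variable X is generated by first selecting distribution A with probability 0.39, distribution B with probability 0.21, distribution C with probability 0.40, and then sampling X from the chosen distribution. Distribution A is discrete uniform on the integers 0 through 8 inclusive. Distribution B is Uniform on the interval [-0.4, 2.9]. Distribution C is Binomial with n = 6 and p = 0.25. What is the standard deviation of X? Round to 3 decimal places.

Per component, A: μ=4, E[X²]=22.6667; B: μ=1.25, E[X²]=2.47; C: μ=1.5, E[X²]=3.375.
E[X] = 0.39·4 + 0.21·1.25 + 0.4·1.5 = 2.4225.
E[X²] = 0.39·22.6667 + 0.21·2.47 + 0.4·3.375 = 10.7087.
Var(X) = E[X²] − (E[X])² = 10.7087 − 5.86851 = 4.84019.
SD(X) = √4.84019 = 2.20004.

2.200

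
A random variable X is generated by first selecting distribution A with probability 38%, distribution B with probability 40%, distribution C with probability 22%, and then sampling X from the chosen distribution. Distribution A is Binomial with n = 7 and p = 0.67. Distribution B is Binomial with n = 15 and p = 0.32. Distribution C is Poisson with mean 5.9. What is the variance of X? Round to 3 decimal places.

3.422

Per component, A: μ=4.69, E[X²]=23.5438; B: μ=4.8, E[X²]=26.304; C: μ=5.9, E[X²]=40.71.
E[X] = 0.38·4.69 + 0.4·4.8 + 0.22·5.9 = 5.0002.
E[X²] = 0.38·23.5438 + 0.4·26.304 + 0.22·40.71 = 28.4244.
Var(X) = E[X²] − (E[X])² = 28.4244 − 25.002 = 3.42244.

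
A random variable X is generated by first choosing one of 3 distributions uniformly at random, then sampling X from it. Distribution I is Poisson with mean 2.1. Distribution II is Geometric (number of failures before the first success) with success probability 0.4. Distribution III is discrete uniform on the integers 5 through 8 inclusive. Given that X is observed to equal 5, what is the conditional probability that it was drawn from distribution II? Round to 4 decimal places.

0.0964

Likelihoods P(X=5 | ·): I: 0.041677; II: 0.031104; III: 0.25.
Posterior ∝ prior × likelihood. Numerator for II: 0.333333·0.031104 = 0.010368.
Normalizing constant: 0.333333·0.041677 + 0.333333·0.031104 + 0.333333·0.25 = 0.107594.
P(II | observation) = 0.010368 / 0.107594 = 0.0963625.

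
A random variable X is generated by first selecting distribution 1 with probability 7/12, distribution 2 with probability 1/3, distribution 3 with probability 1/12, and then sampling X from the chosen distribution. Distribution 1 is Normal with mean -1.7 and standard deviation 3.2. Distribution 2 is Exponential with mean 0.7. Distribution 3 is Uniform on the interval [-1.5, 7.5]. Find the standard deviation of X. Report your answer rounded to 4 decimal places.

3.0066

Per component, 1: μ=-1.7, E[X²]=13.13; 2: μ=0.7, E[X²]=0.98; 3: μ=3, E[X²]=15.75.
E[X] = 0.583333·-1.7 + 0.333333·0.7 + 0.0833333·3 = -0.508333.
E[X²] = 0.583333·13.13 + 0.333333·0.98 + 0.0833333·15.75 = 9.29833.
Var(X) = E[X²] − (E[X])² = 9.29833 − 0.258403 = 9.03993.
SD(X) = √9.03993 = 3.00665.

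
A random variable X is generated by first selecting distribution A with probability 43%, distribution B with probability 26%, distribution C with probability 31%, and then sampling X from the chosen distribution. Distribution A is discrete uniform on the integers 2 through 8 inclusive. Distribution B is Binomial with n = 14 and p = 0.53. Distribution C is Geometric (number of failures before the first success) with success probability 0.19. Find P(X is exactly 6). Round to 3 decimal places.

0.119

Conditional on each component, P(X = 6): A: 0.142857; B: 0.158487; C: 0.0536616.
By total probability, P(X = 6) = 0.43·0.142857 + 0.26·0.158487 + 0.31·0.0536616 = 0.11927.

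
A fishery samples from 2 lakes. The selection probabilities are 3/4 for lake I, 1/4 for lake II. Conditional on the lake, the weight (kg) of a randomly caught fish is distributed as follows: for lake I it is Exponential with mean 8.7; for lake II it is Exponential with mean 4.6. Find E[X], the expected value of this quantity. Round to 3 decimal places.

Component means — I: 8.7; II: 4.6.
E[X] = 0.75·8.7 + 0.25·4.6 = 7.675.

7.675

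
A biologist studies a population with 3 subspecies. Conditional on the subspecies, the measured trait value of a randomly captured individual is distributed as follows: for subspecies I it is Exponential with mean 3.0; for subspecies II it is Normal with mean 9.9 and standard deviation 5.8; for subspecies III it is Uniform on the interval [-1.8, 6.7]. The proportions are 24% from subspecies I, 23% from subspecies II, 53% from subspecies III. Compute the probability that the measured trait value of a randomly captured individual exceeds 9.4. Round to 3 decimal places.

Conditional on each subspecies, P(X > 9.4): I: 0.0435723; II: 0.534349; III: 0.
By total probability, P(X > 9.4) = 0.24·0.0435723 + 0.23·0.534349 + 0.53·0 = 0.133358.

0.133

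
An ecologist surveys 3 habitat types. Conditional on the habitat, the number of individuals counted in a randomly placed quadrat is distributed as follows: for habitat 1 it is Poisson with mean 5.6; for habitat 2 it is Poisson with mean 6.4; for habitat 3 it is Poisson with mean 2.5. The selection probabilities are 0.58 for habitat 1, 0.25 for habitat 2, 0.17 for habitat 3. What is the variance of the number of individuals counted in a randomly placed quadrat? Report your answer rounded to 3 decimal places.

Per component, 1: μ=5.6, E[X²]=36.96; 2: μ=6.4, E[X²]=47.36; 3: μ=2.5, E[X²]=8.75.
E[X] = 0.58·5.6 + 0.25·6.4 + 0.17·2.5 = 5.273.
E[X²] = 0.58·36.96 + 0.25·47.36 + 0.17·8.75 = 34.7643.
Var(X) = E[X²] − (E[X])² = 34.7643 − 27.8045 = 6.95977.

6.960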